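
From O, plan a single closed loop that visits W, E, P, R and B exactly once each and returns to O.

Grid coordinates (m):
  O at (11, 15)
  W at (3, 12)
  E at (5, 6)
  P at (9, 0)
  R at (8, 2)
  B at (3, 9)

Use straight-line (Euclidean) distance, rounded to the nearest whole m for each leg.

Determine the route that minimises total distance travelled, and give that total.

O → W → E → P → R → B → O: 9+6+7+2+9+10 = 43
O → W → E → P → B → R → O: 9+6+7+11+9+13 = 55
O → W → E → R → P → B → O: 9+6+5+2+11+10 = 43
O → W → E → R → B → P → O: 9+6+5+9+11+15 = 55
O → W → E → B → P → R → O: 9+6+4+11+2+13 = 45
O → W → E → B → R → P → O: 9+6+4+9+2+15 = 45
O → W → P → E → R → B → O: 9+13+7+5+9+10 = 53
O → W → P → E → B → R → O: 9+13+7+4+9+13 = 55
O → W → P → R → E → B → O: 9+13+2+5+4+10 = 43
O → W → P → R → B → E → O: 9+13+2+9+4+11 = 48
O → W → P → B → E → R → O: 9+13+11+4+5+13 = 55
O → W → P → B → R → E → O: 9+13+11+9+5+11 = 58
O → W → R → E → P → B → O: 9+11+5+7+11+10 = 53
O → W → R → E → B → P → O: 9+11+5+4+11+15 = 55
… (46 more)
O → W → B → E → P → R → O: 9+3+4+7+2+13 = 38  ← best
The minimum is 38.
One optimal route: O → W → B → E → P → R → O (or its reverse).

Shortest round trip = 38 m.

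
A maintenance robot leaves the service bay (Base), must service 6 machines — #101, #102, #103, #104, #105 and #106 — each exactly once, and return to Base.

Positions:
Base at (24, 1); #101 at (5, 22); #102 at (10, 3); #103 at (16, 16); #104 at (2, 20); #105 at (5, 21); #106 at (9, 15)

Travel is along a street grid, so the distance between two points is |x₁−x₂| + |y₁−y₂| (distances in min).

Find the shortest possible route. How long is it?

There are 360 distinct closed tours to check (reversals are equivalent).
Base→#101→#102→#103→#104→#105→#106→Base: 40+24+19+18+4+10+29 = 144
Base→#101→#102→#103→#104→#106→#105→Base: 40+24+19+18+12+10+39 = 162
Base→#101→#102→#103→#105→#104→#106→Base: 40+24+19+16+4+12+29 = 144
Base→#101→#102→#103→#105→#106→#104→Base: 40+24+19+16+10+12+41 = 162
Base→#101→#102→#103→#106→#104→#105→Base: 40+24+19+8+12+4+39 = 146
Base→#101→#102→#103→#106→#105→#104→Base: 40+24+19+8+10+4+41 = 146
Base→#101→#102→#104→#103→#105→#106→Base: 40+24+25+18+16+10+29 = 162
Base→#101→#102→#104→#103→#106→#105→Base: 40+24+25+18+8+10+39 = 164
… (352 more)
Base→#102→#106→#101→#105→#104→#103→Base: 16+13+11+1+4+18+23 = 86  ← best
The minimum is 86.
One optimal route: Base → #102 → #106 → #101 → #105 → #104 → #103 → Base (or its reverse).

Minimum total distance: 86 min.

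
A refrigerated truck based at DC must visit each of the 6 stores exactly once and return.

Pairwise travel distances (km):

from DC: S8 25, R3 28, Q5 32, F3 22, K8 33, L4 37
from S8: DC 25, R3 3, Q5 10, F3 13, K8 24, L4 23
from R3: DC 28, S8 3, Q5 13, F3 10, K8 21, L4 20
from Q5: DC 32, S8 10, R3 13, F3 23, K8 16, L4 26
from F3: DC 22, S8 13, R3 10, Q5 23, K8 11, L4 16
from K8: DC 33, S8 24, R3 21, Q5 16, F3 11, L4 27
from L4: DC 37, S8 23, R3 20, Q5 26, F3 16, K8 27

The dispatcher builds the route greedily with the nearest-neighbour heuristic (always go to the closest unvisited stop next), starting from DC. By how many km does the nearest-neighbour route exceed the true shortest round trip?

DC: F3=22, S8=25, R3=28, Q5=32, K8=33, L4=37 ⇒ F3
F3: R3=10, K8=11, S8=13, L4=16, Q5=23 ⇒ R3
R3: S8=3, Q5=13, L4=20, K8=21 ⇒ S8
S8: Q5=10, L4=23, K8=24 ⇒ Q5
Q5: K8=16, L4=26 ⇒ K8
K8: L4=27 ⇒ L4
NN route DC → F3 → R3 → S8 → Q5 → K8 → L4 → DC costs 125.
Optimal: DC → F3 → K8 → Q5 → S8 → R3 → L4 → DC costs 119 (by enumerating all 360 distinct tours).
Excess = 125 − 119 = 6.

6 km longer than the optimal tour.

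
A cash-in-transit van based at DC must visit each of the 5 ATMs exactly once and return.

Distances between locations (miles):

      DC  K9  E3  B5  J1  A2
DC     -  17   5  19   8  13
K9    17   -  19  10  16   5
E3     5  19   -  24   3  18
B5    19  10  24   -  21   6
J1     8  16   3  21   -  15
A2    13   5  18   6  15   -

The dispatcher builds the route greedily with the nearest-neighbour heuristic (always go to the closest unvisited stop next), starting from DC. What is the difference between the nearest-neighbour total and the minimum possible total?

Excess over optimum: 4 miles.

DC: E3=5, J1=8, A2=13, K9=17, B5=19 ⇒ E3
E3: J1=3, A2=18, K9=19, B5=24 ⇒ J1
J1: A2=15, K9=16, B5=21 ⇒ A2
A2: K9=5, B5=6 ⇒ K9
K9: B5=10 ⇒ B5
NN route DC → E3 → J1 → A2 → K9 → B5 → DC costs 57.
Optimal: DC → E3 → J1 → K9 → B5 → A2 → DC costs 53 (by enumerating all 60 distinct tours).
Excess = 57 − 53 = 4.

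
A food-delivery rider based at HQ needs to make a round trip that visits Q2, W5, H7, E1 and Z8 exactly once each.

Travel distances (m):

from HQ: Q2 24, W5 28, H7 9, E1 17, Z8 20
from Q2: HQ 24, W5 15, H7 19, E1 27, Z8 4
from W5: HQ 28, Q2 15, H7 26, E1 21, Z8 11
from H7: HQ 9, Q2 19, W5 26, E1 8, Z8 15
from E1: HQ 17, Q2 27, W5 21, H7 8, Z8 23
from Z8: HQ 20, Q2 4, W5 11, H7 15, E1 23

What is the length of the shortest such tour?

There are 60 distinct closed tours to check (reversals are equivalent).
HQ-Q2-W5-H7-E1-Z8-HQ: 24+15+26+8+23+20 = 116
HQ-Q2-W5-H7-Z8-E1-HQ: 24+15+26+15+23+17 = 120
HQ-Q2-W5-E1-H7-Z8-HQ: 24+15+21+8+15+20 = 103
HQ-Q2-W5-E1-Z8-H7-HQ: 24+15+21+23+15+9 = 107
HQ-Q2-W5-Z8-H7-E1-HQ: 24+15+11+15+8+17 = 90
HQ-Q2-W5-Z8-E1-H7-HQ: 24+15+11+23+8+9 = 90
HQ-Q2-H7-W5-E1-Z8-HQ: 24+19+26+21+23+20 = 133
HQ-Q2-H7-W5-Z8-E1-HQ: 24+19+26+11+23+17 = 120
HQ-Q2-H7-E1-W5-Z8-HQ: 24+19+8+21+11+20 = 103
HQ-Q2-H7-E1-Z8-W5-HQ: 24+19+8+23+11+28 = 113
HQ-Q2-H7-Z8-W5-E1-HQ: 24+19+15+11+21+17 = 107
HQ-Q2-H7-Z8-E1-W5-HQ: 24+19+15+23+21+28 = 130
HQ-Q2-E1-W5-H7-Z8-HQ: 24+27+21+26+15+20 = 133
HQ-Q2-E1-W5-Z8-H7-HQ: 24+27+21+11+15+9 = 107
… (46 more)
HQ-Q2-Z8-W5-E1-H7-HQ: 24+4+11+21+8+9 = 77  ← best
The minimum is 77.
One optimal route: HQ → Q2 → Z8 → W5 → E1 → H7 → HQ (or its reverse).

77 m — the shortest possible round trip.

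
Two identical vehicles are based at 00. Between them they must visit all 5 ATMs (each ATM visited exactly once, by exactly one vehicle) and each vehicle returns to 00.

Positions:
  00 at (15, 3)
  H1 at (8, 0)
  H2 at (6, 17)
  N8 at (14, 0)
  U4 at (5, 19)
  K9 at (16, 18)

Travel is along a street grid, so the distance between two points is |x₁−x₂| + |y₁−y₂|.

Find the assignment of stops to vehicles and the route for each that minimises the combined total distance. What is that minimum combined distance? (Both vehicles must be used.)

68 — the smallest possible combined total.

Check every non-empty split of the stops between the two vehicles; for each half take its own optimal tour:
  {H1} + {H2, N8, U4, K9}: 20 + 60 = 80
  {H2} + {H1, N8, U4, K9}: 46 + 60 = 106
  {H1, H2} + {N8, U4, K9}: 52 + 60 = 112
  {N8} + {H1, H2, U4, K9}: 8 + 60 = 68
  {H1, N8} + {H2, U4, K9}: 20 + 54 = 74
  {H2, N8} + {H1, U4, K9}: 52 + 60 = 112
  … (15 splits in total)
Best: vehicle 1 00 → N8 → 00 = 8; vehicle 2 00 → H1 → H2 → U4 → K9 → 00 = 60; combined 68.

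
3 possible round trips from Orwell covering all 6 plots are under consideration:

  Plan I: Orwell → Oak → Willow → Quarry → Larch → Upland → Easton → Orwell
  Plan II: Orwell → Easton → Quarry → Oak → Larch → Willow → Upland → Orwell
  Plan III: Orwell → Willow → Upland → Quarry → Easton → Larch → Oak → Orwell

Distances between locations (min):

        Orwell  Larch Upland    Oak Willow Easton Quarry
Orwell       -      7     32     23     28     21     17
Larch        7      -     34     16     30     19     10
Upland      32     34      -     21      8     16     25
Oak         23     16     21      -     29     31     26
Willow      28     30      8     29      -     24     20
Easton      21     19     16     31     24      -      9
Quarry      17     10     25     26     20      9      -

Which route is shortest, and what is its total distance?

Plan I: 23 + 29 + 20 + 10 + 34 + 16 + 21 = 153
Plan II: 21 + 9 + 26 + 16 + 30 + 8 + 32 = 142
Plan III: 28 + 8 + 25 + 9 + 19 + 16 + 23 = 128

Shortest is Plan III, total 128 min.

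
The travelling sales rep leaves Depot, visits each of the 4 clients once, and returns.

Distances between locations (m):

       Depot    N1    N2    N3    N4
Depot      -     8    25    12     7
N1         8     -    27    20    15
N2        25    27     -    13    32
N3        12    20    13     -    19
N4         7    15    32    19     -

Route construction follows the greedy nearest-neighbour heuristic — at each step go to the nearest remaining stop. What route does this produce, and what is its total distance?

From Depot: distances to unvisited — N4=7, N1=8, N3=12, N2=25. Nearest is N4 (7).
From N4: distances to unvisited — N1=15, N3=19, N2=32. Nearest is N1 (15).
From N1: distances to unvisited — N3=20, N2=27. Nearest is N3 (20).
From N3: distances to unvisited — N2=13. Nearest is N2 (13).
Return N2→Depot: 25.
Total = 7 + 15 + 20 + 13 + 25 = 80.

Nearest-neighbour total = 80 m; route Depot → N4 → N1 → N3 → N2 → Depot.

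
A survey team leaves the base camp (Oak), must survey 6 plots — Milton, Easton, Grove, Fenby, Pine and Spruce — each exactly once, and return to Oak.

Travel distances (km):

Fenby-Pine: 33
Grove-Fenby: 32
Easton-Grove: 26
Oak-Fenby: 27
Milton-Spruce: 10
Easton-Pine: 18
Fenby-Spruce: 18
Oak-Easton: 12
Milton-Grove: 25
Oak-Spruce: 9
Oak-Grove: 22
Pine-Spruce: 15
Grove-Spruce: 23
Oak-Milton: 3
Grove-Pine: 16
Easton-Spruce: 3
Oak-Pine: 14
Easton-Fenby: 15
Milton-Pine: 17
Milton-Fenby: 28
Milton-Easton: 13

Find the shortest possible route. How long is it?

Shortest round trip = 93 km.

Oak - Milton - Easton - Grove - Fenby - Pine - Spruce - Oak: 3+13+26+32+33+15+9 = 131
Oak - Milton - Easton - Grove - Fenby - Spruce - Pine - Oak: 3+13+26+32+18+15+14 = 121
Oak - Milton - Easton - Grove - Pine - Fenby - Spruce - Oak: 3+13+26+16+33+18+9 = 118
Oak - Milton - Easton - Grove - Pine - Spruce - Fenby - Oak: 3+13+26+16+15+18+27 = 118
Oak - Milton - Easton - Grove - Spruce - Fenby - Pine - Oak: 3+13+26+23+18+33+14 = 130
Oak - Milton - Easton - Grove - Spruce - Pine - Fenby - Oak: 3+13+26+23+15+33+27 = 140
Oak - Milton - Easton - Fenby - Grove - Pine - Spruce - Oak: 3+13+15+32+16+15+9 = 103
Oak - Milton - Easton - Fenby - Grove - Spruce - Pine - Oak: 3+13+15+32+23+15+14 = 115
… (352 more)
Oak - Milton - Spruce - Easton - Fenby - Grove - Pine - Oak: 3+10+3+15+32+16+14 = 93  ← best
The minimum is 93.
One optimal route: Oak → Milton → Spruce → Easton → Fenby → Grove → Pine → Oak (or its reverse).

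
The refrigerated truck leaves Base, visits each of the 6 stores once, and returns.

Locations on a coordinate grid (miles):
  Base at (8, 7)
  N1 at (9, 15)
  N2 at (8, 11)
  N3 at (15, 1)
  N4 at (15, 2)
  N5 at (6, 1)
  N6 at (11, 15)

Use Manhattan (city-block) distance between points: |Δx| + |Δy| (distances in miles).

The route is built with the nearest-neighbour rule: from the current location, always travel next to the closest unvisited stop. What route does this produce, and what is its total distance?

Nearest-neighbour total = 46 miles; route Base → N2 → N1 → N6 → N4 → N3 → N5 → Base.

From Base: distances to unvisited — N2=4, N5=8, N1=9, N6=11, N4=12, N3=13. Nearest is N2 (4).
From N2: distances to unvisited — N1=5, N6=7, N5=12, N4=16, N3=17. Nearest is N1 (5).
From N1: distances to unvisited — N6=2, N5=17, N4=19, N3=20. Nearest is N6 (2).
From N6: distances to unvisited — N4=17, N3=18, N5=19. Nearest is N4 (17).
From N4: distances to unvisited — N3=1, N5=10. Nearest is N3 (1).
From N3: distances to unvisited — N5=9. Nearest is N5 (9).
Return N5→Base: 8.
Total = 4 + 5 + 2 + 17 + 1 + 9 + 8 = 46.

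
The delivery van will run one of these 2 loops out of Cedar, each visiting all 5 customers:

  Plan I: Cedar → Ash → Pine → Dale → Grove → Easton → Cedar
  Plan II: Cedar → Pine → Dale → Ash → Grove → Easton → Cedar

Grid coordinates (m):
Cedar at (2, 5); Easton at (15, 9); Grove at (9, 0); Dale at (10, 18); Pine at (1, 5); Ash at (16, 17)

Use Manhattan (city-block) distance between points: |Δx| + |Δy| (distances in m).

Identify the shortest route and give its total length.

Plan I: 26 + 27 + 22 + 19 + 15 + 17 = 126
Plan II: 1 + 22 + 7 + 24 + 15 + 17 = 86

Shortest is Plan II, total 86 m.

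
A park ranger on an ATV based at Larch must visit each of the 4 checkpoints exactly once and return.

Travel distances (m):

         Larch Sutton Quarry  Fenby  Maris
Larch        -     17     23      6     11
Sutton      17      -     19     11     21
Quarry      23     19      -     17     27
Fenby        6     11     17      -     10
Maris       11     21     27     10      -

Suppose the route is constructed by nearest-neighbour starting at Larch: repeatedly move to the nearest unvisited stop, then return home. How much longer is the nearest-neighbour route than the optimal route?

Excess over optimum: 5 m.

Larch: Fenby=6, Maris=11, Sutton=17, Quarry=23 ⇒ Fenby
Fenby: Maris=10, Sutton=11, Quarry=17 ⇒ Maris
Maris: Sutton=21, Quarry=27 ⇒ Sutton
Sutton: Quarry=19 ⇒ Quarry
NN route Larch → Fenby → Maris → Sutton → Quarry → Larch costs 79.
Optimal: Larch → Sutton → Quarry → Fenby → Maris → Larch costs 74 (by enumerating all 12 distinct tours).
Excess = 79 − 74 = 5.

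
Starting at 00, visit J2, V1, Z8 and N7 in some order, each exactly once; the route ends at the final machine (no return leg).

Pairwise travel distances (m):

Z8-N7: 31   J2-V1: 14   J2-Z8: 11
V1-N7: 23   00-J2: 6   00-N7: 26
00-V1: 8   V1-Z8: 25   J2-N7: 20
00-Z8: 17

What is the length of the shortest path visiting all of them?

62 m — the minimum one-way total.

There are 4! = 24 possible orderings.
00→J2→V1→Z8→N7: 6+14+25+31 = 76
00→J2→V1→N7→Z8: 6+14+23+31 = 74
00→J2→Z8→V1→N7: 6+11+25+23 = 65
00→J2→Z8→N7→V1: 6+11+31+23 = 71
00→J2→N7→V1→Z8: 6+20+23+25 = 74
00→J2→N7→Z8→V1: 6+20+31+25 = 82
00→V1→J2→Z8→N7: 8+14+11+31 = 64
00→V1→J2→N7→Z8: 8+14+20+31 = 73
00→V1→Z8→J2→N7: 8+25+11+20 = 64
00→V1→Z8→N7→J2: 8+25+31+20 = 84
00→V1→N7→J2→Z8: 8+23+20+11 = 62
00→V1→N7→Z8→J2: 8+23+31+11 = 73
00→Z8→J2→V1→N7: 17+11+14+23 = 65
00→Z8→J2→N7→V1: 17+11+20+23 = 71
… (10 more)
The minimum is 62.
One shortest path: 00 → V1 → N7 → J2 → Z8.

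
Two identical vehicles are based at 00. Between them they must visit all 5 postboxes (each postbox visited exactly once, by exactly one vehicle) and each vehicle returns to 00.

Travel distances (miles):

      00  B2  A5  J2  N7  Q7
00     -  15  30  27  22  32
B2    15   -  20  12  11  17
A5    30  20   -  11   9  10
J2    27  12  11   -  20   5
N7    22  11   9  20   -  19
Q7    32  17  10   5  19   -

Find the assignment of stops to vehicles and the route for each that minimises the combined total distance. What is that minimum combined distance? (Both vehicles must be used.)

Minimum combined distance: 103 miles.

Try each way of splitting the stops between the two vehicles (each non-empty) and, for each split, find the best tour for each vehicle:
  {B2} + {A5, J2, N7, Q7}: 30 + 73 = 103
  {A5} + {B2, J2, N7, Q7}: 60 + 73 = 133
  {B2, A5} + {J2, N7, Q7}: 65 + 73 = 138
  {J2} + {B2, A5, N7, Q7}: 54 + 73 = 127
  {B2, J2} + {A5, N7, Q7}: 54 + 73 = 127
  {A5, J2} + {B2, N7, Q7}: 68 + 73 = 141
  … (15 splits in total)
Best: vehicle 1 00 → B2 → 00 = 30; vehicle 2 00 → J2 → Q7 → A5 → N7 → 00 = 73; combined 103.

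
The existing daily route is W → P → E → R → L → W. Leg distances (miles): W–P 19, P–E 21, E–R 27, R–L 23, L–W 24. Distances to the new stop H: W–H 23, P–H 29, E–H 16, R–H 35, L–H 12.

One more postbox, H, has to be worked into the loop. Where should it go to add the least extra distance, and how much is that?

Insertion cost between consecutive stops i–j is d(i,H) + d(H,j) − d(i,j):
  between W and P: 23 + 29 − 19 = 33
  between P and E: 29 + 16 − 21 = 24
  between E and R: 16 + 35 − 27 = 24
  between R and L: 35 + 12 − 23 = 24
  between L and W: 12 + 23 − 24 = 11
Cheapest insertion is between L and W, adding 11.
New total = 114 + 11 = 125.

+11 miles — insert H between L and W.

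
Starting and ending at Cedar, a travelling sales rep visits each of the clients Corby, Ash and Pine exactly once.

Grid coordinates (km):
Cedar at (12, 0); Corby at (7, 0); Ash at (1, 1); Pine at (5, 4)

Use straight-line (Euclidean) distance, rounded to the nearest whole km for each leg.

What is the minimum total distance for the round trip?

Minimum total distance: 24 km.

With 3 stops there are 3!/2 = 3 distinct round trips (a route and its reverse cost the same).
Cedar → Corby → Ash → Pine → Cedar: 5+6+5+8 = 24
Cedar → Corby → Pine → Ash → Cedar: 5+4+5+11 = 25
Cedar → Ash → Corby → Pine → Cedar: 11+6+4+8 = 29
The minimum is 24.
One optimal route: Cedar → Corby → Ash → Pine → Cedar (or its reverse).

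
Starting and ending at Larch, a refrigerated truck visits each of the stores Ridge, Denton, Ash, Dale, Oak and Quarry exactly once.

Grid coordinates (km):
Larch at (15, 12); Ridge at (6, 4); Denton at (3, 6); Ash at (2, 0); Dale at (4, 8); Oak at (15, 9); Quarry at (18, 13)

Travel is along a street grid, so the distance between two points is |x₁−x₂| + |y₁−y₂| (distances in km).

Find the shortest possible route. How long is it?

There are 360 distinct closed tours to check (reversals are equivalent).
Larch→Ridge→Denton→Ash→Dale→Oak→Quarry→Larch: 17+5+7+10+12+7+4 = 62
Larch→Ridge→Denton→Ash→Dale→Quarry→Oak→Larch: 17+5+7+10+19+7+3 = 68
Larch→Ridge→Denton→Ash→Oak→Dale→Quarry→Larch: 17+5+7+22+12+19+4 = 86
Larch→Ridge→Denton→Ash→Oak→Quarry→Dale→Larch: 17+5+7+22+7+19+15 = 92
Larch→Ridge→Denton→Ash→Quarry→Dale→Oak→Larch: 17+5+7+29+19+12+3 = 92
Larch→Ridge→Denton→Ash→Quarry→Oak→Dale→Larch: 17+5+7+29+7+12+15 = 92
Larch→Ridge→Denton→Dale→Ash→Oak→Quarry→Larch: 17+5+3+10+22+7+4 = 68
Larch→Ridge→Denton→Dale→Ash→Quarry→Oak→Larch: 17+5+3+10+29+7+3 = 74
… (352 more)
Larch→Ridge→Ash→Denton→Dale→Oak→Quarry→Larch: 17+8+7+3+12+7+4 = 58  ← best
The minimum is 58.
One optimal route: Larch → Ridge → Ash → Denton → Dale → Oak → Quarry → Larch (or its reverse).

Minimum total distance: 58 km.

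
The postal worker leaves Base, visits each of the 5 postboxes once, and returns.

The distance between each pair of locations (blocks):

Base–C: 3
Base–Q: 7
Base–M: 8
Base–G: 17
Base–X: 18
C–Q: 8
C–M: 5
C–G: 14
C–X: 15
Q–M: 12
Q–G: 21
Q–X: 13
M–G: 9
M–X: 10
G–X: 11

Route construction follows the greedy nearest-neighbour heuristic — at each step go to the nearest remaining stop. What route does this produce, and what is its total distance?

48 blocks along Base → C → M → G → X → Q → Base.

At Base the remaining stops are C 3, Q 7, M 8, G 17, X 18; go to C.
At C the remaining stops are M 5, Q 8, G 14, X 15; go to M.
At M the remaining stops are G 9, X 10, Q 12; go to G.
At G the remaining stops are X 11, Q 21; go to X.
At X the remaining stops are Q 13; go to Q.
Return Q→Base: 7.
Total = 3 + 5 + 9 + 11 + 13 + 7 = 48.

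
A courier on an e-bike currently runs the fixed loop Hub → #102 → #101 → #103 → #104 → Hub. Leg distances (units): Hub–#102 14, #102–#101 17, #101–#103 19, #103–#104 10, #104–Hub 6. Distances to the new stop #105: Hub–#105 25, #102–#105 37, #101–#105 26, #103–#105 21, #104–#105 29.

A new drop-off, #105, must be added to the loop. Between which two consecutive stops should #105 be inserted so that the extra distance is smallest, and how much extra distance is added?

Adding 28 by placing #105 on the #101–#103 leg.

Insertion cost between consecutive stops i–j is d(i,#105) + d(#105,j) − d(i,j):
  between Hub and #102: 25 + 37 − 14 = 48
  between #102 and #101: 37 + 26 − 17 = 46
  between #101 and #103: 26 + 21 − 19 = 28
  between #103 and #104: 21 + 29 − 10 = 40
  between #104 and Hub: 29 + 25 − 6 = 48
Cheapest insertion is between #101 and #103, adding 28.
New total = 66 + 28 = 94.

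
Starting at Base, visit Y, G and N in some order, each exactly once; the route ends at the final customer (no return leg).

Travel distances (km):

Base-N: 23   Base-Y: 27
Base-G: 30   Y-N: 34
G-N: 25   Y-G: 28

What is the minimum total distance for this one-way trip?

Shortest open route: 76 km.

There are 3! = 6 possible orderings.
Base → Y → G → N: 27+28+25 = 80
Base → Y → N → G: 27+34+25 = 86
Base → G → Y → N: 30+28+34 = 92
Base → G → N → Y: 30+25+34 = 89
Base → N → Y → G: 23+34+28 = 85
Base → N → G → Y: 23+25+28 = 76
The minimum is 76.
One shortest path: Base → N → G → Y.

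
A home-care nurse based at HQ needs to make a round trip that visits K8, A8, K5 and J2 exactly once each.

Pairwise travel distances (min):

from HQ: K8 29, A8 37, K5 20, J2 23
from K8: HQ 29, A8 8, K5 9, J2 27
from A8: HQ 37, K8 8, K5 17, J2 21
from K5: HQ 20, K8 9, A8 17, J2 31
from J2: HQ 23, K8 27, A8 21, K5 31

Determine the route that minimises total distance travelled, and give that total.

81 min — the shortest possible round trip.

There are 12 distinct closed tours to check (reversals are equivalent).
HQ→K8→A8→K5→J2→HQ: 29+8+17+31+23 = 108
HQ→K8→A8→J2→K5→HQ: 29+8+21+31+20 = 109
HQ→K8→K5→A8→J2→HQ: 29+9+17+21+23 = 99
HQ→K8→K5→J2→A8→HQ: 29+9+31+21+37 = 127
HQ→K8→J2→A8→K5→HQ: 29+27+21+17+20 = 114
HQ→K8→J2→K5→A8→HQ: 29+27+31+17+37 = 141
HQ→A8→K8→K5→J2→HQ: 37+8+9+31+23 = 108
HQ→A8→K8→J2→K5→HQ: 37+8+27+31+20 = 123
HQ→A8→K5→K8→J2→HQ: 37+17+9+27+23 = 113
HQ→A8→J2→K8→K5→HQ: 37+21+27+9+20 = 114
HQ→K5→K8→A8→J2→HQ: 20+9+8+21+23 = 81
HQ→K5→A8→K8→J2→HQ: 20+17+8+27+23 = 95
The minimum is 81.
One optimal route: HQ → K5 → K8 → A8 → J2 → HQ (or its reverse).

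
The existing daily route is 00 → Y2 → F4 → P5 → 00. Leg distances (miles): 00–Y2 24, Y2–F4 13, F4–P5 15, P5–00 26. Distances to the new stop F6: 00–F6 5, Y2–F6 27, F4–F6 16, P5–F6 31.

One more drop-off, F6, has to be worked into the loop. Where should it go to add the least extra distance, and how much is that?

Insertion cost between consecutive stops i–j is d(i,F6) + d(F6,j) − d(i,j):
  between 00 and Y2: 5 + 27 − 24 = 8
  between Y2 and F4: 27 + 16 − 13 = 30
  between F4 and P5: 16 + 31 − 15 = 32
  between P5 and 00: 31 + 5 − 26 = 10
Cheapest insertion is between 00 and Y2, adding 8.
New total = 78 + 8 = 86.

+8 miles — insert F6 between 00 and Y2.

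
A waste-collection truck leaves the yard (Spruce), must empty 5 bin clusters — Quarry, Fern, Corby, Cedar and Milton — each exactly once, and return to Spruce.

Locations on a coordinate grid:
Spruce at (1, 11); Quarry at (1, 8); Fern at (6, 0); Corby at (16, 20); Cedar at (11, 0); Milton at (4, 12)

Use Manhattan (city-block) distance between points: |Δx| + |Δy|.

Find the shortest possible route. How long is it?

Shortest round trip = 70.

With 5 stops there are 5!/2 = 60 distinct round trips (a route and its reverse cost the same).
Spruce-Quarry-Fern-Corby-Cedar-Milton-Spruce: 3+13+30+25+19+4 = 94
Spruce-Quarry-Fern-Corby-Milton-Cedar-Spruce: 3+13+30+20+19+21 = 106
Spruce-Quarry-Fern-Cedar-Corby-Milton-Spruce: 3+13+5+25+20+4 = 70
Spruce-Quarry-Fern-Cedar-Milton-Corby-Spruce: 3+13+5+19+20+24 = 84
Spruce-Quarry-Fern-Milton-Corby-Cedar-Spruce: 3+13+14+20+25+21 = 96
Spruce-Quarry-Fern-Milton-Cedar-Corby-Spruce: 3+13+14+19+25+24 = 98
Spruce-Quarry-Corby-Fern-Cedar-Milton-Spruce: 3+27+30+5+19+4 = 88
Spruce-Quarry-Corby-Fern-Milton-Cedar-Spruce: 3+27+30+14+19+21 = 114
Spruce-Quarry-Corby-Cedar-Fern-Milton-Spruce: 3+27+25+5+14+4 = 78
Spruce-Quarry-Corby-Cedar-Milton-Fern-Spruce: 3+27+25+19+14+16 = 104
Spruce-Quarry-Corby-Milton-Fern-Cedar-Spruce: 3+27+20+14+5+21 = 90
Spruce-Quarry-Corby-Milton-Cedar-Fern-Spruce: 3+27+20+19+5+16 = 90
Spruce-Quarry-Cedar-Fern-Corby-Milton-Spruce: 3+18+5+30+20+4 = 80
Spruce-Quarry-Cedar-Fern-Milton-Corby-Spruce: 3+18+5+14+20+24 = 84
… (46 more)
The minimum is 70.
One optimal route: Spruce → Quarry → Fern → Cedar → Corby → Milton → Spruce (or its reverse).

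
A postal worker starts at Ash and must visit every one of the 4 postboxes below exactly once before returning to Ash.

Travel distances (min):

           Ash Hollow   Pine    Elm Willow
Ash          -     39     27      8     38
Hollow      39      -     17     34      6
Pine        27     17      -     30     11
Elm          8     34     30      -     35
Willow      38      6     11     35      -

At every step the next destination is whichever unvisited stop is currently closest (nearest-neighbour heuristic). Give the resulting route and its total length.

Ash → [Elm:8 / Pine:27 / Willow:38 / Hollow:39] → Elm (8)
Elm → [Pine:30 / Hollow:34 / Willow:35] → Pine (30)
Pine → [Willow:11 / Hollow:17] → Willow (11)
Willow → [Hollow:6] → Hollow (6)
Return Hollow→Ash: 39.
Total = 8 + 30 + 11 + 6 + 39 = 94.

Nearest-neighbour total = 94 min; route Ash → Elm → Pine → Willow → Hollow → Ash.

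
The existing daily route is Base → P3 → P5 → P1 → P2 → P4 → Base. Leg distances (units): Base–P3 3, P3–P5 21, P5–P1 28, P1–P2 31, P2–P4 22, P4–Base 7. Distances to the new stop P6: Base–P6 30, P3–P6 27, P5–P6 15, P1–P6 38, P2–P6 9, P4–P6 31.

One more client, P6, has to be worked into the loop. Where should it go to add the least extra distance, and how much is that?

Insertion cost between consecutive stops i–j is d(i,P6) + d(P6,j) − d(i,j):
  between Base and P3: 30 + 27 − 3 = 54
  between P3 and P5: 27 + 15 − 21 = 21
  between P5 and P1: 15 + 38 − 28 = 25
  between P1 and P2: 38 + 9 − 31 = 16
  between P2 and P4: 9 + 31 − 22 = 18
  between P4 and Base: 31 + 30 − 7 = 54
Cheapest insertion is between P1 and P2, adding 16.
New total = 112 + 16 = 128.

Minimum extra distance: 16, inserting P6 between P1 and P2.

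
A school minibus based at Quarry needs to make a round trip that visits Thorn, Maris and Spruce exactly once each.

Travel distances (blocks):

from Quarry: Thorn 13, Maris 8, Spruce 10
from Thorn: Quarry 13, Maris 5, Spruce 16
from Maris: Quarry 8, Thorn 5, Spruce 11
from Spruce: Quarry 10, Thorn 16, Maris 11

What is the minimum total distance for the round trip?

Shortest round trip = 39 blocks.

With 3 stops there are 3!/2 = 3 distinct round trips (a route and its reverse cost the same).
Quarry→Thorn→Maris→Spruce→Quarry: 13+5+11+10 = 39
Quarry→Thorn→Spruce→Maris→Quarry: 13+16+11+8 = 48
Quarry→Maris→Thorn→Spruce→Quarry: 8+5+16+10 = 39
The minimum is 39.
One optimal route: Quarry → Thorn → Maris → Spruce → Quarry (or its reverse).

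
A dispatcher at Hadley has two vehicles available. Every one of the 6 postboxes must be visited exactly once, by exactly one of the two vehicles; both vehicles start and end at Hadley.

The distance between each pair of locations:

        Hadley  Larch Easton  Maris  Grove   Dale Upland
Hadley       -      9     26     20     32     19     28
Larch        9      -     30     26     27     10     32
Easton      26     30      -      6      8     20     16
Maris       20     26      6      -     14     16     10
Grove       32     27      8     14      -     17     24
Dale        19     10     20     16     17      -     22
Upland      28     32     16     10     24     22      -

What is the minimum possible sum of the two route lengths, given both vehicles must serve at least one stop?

Minimum combined distance: 106.

Check every non-empty split of the stops between the two vehicles; for each half take its own optimal tour:
  {Larch} + {Easton, Maris, Grove, Dale, Upland}: 18 + 88 = 106
  {Easton} + {Larch, Maris, Grove, Dale, Upland}: 52 + 88 = 140
  {Larch, Easton} + {Maris, Grove, Dale, Upland}: 65 + 88 = 153
  {Maris} + {Larch, Easton, Grove, Dale, Upland}: 40 + 88 = 128
  {Larch, Maris} + {Easton, Grove, Dale, Upland}: 55 + 88 = 143
  {Easton, Maris} + {Larch, Grove, Dale, Upland}: 52 + 88 = 140
  … (31 splits in total)
Best: vehicle 1 Hadley → Larch → Hadley = 18; vehicle 2 Hadley → Dale → Grove → Easton → Maris → Upland → Hadley = 88; combined 106.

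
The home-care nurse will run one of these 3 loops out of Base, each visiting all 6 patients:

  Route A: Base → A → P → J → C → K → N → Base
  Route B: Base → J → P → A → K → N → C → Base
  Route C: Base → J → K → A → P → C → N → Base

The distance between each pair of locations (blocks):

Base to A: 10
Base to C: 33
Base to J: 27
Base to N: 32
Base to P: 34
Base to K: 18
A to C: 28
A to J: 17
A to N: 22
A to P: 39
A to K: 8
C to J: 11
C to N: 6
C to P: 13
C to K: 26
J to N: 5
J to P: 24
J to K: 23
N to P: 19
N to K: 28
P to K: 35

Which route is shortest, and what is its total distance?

Route A: 10 + 39 + 24 + 11 + 26 + 28 + 32 = 170
Route B: 27 + 24 + 39 + 8 + 28 + 6 + 33 = 165
Route C: 27 + 23 + 8 + 39 + 13 + 6 + 32 = 148

Shortest is Route C, total 148 blocks.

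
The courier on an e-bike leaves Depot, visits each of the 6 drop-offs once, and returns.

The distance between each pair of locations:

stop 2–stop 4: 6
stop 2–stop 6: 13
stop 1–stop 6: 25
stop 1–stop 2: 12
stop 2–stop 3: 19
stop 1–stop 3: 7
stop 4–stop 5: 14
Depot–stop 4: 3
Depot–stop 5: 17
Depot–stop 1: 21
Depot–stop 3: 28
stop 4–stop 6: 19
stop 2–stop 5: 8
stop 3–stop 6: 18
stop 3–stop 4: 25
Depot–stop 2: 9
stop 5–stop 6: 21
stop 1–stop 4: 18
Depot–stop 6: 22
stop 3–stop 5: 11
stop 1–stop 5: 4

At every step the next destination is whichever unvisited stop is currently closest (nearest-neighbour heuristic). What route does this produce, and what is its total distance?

Nearest-neighbour total = 68; route Depot → stop 4 → stop 2 → stop 5 → stop 1 → stop 3 → stop 6 → Depot.

Depot → [stop 4:3 / stop 2:9 / stop 5:17 / stop 1:21 / stop 6:22 / stop 3:28] → stop 4 (3)
stop 4 → [stop 2:6 / stop 5:14 / stop 1:18 / stop 6:19 / stop 3:25] → stop 2 (6)
stop 2 → [stop 5:8 / stop 1:12 / stop 6:13 / stop 3:19] → stop 5 (8)
stop 5 → [stop 1:4 / stop 3:11 / stop 6:21] → stop 1 (4)
stop 1 → [stop 3:7 / stop 6:25] → stop 3 (7)
stop 3 → [stop 6:18] → stop 6 (18)
Return stop 6→Depot: 22.
Total = 3 + 6 + 8 + 4 + 7 + 18 + 22 = 68.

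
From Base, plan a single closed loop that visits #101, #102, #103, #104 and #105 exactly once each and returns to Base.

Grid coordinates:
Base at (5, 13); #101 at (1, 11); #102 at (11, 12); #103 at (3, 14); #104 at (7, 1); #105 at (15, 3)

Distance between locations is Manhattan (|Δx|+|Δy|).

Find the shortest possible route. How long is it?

Shortest round trip = 54.

With 5 stops there are 5!/2 = 60 distinct round trips (a route and its reverse cost the same).
Base→#101→#102→#103→#104→#105→Base: 6+11+10+17+10+20 = 74
Base→#101→#102→#103→#105→#104→Base: 6+11+10+23+10+14 = 74
Base→#101→#102→#104→#103→#105→Base: 6+11+15+17+23+20 = 92
Base→#101→#102→#104→#105→#103→Base: 6+11+15+10+23+3 = 68
Base→#101→#102→#105→#103→#104→Base: 6+11+13+23+17+14 = 84
Base→#101→#102→#105→#104→#103→Base: 6+11+13+10+17+3 = 60
Base→#101→#103→#102→#104→#105→Base: 6+5+10+15+10+20 = 66
Base→#101→#103→#102→#105→#104→Base: 6+5+10+13+10+14 = 58
Base→#101→#103→#104→#102→#105→Base: 6+5+17+15+13+20 = 76
Base→#101→#103→#104→#105→#102→Base: 6+5+17+10+13+7 = 58
Base→#101→#103→#105→#102→#104→Base: 6+5+23+13+15+14 = 76
Base→#101→#103→#105→#104→#102→Base: 6+5+23+10+15+7 = 66
Base→#101→#104→#102→#103→#105→Base: 6+16+15+10+23+20 = 90
Base→#101→#104→#102→#105→#103→Base: 6+16+15+13+23+3 = 76
… (46 more)
Base→#102→#105→#104→#101→#103→Base: 7+13+10+16+5+3 = 54  ← best
The minimum is 54.
One optimal route: Base → #102 → #105 → #104 → #101 → #103 → Base (or its reverse).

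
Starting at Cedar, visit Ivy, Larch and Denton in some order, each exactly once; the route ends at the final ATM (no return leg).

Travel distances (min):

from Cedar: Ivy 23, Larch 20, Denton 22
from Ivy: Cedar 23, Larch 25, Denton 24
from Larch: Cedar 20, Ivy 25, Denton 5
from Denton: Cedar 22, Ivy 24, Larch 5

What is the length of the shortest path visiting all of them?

There are 3! = 6 possible orderings.
Cedar→Ivy→Larch→Denton: 23+25+5 = 53
Cedar→Ivy→Denton→Larch: 23+24+5 = 52
Cedar→Larch→Ivy→Denton: 20+25+24 = 69
Cedar→Larch→Denton→Ivy: 20+5+24 = 49
Cedar→Denton→Ivy→Larch: 22+24+25 = 71
Cedar→Denton→Larch→Ivy: 22+5+25 = 52
The minimum is 49.
One shortest path: Cedar → Larch → Denton → Ivy.

Minimum one-way distance = 49 min.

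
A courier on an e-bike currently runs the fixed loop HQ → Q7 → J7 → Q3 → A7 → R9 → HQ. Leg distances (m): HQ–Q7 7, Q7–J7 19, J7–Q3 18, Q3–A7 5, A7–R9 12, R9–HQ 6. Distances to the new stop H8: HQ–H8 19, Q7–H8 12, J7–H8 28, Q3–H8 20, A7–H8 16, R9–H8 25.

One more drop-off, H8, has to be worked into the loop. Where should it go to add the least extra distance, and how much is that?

Adding 21 m by placing H8 on the Q7–J7 leg.

Insertion cost between consecutive stops i–j is d(i,H8) + d(H8,j) − d(i,j):
  between HQ and Q7: 19 + 12 − 7 = 24
  between Q7 and J7: 12 + 28 − 19 = 21
  between J7 and Q3: 28 + 20 − 18 = 30
  between Q3 and A7: 20 + 16 − 5 = 31
  between A7 and R9: 16 + 25 − 12 = 29
  between R9 and HQ: 25 + 19 − 6 = 38
Cheapest insertion is between Q7 and J7, adding 21.
New total = 67 + 21 = 88.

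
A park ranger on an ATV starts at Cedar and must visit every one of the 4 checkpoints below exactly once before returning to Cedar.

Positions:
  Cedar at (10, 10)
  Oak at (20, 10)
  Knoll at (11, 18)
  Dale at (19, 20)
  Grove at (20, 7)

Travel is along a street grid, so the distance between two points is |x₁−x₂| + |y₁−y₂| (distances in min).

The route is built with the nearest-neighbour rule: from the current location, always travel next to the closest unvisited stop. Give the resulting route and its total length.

Total distance 46 min via the nearest-neighbour route Cedar → Knoll → Dale → Oak → Grove → Cedar.

From Cedar: distances to unvisited — Knoll=9, Oak=10, Grove=13, Dale=19. Nearest is Knoll (9).
From Knoll: distances to unvisited — Dale=10, Oak=17, Grove=20. Nearest is Dale (10).
From Dale: distances to unvisited — Oak=11, Grove=14. Nearest is Oak (11).
From Oak: distances to unvisited — Grove=3. Nearest is Grove (3).
Return Grove→Cedar: 13.
Total = 9 + 10 + 11 + 3 + 13 = 46.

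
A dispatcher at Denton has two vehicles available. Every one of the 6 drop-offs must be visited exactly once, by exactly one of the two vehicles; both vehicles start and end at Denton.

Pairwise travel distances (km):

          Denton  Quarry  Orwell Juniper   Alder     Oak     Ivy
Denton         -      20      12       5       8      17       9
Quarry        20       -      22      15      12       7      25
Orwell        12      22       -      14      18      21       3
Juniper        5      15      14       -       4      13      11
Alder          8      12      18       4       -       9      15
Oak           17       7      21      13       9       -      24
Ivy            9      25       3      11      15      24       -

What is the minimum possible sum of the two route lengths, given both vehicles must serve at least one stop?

Try each way of splitting the stops between the two vehicles (each non-empty) and, for each split, find the best tour for each vehicle:
  {Quarry} + {Orwell, Juniper, Alder, Oak, Ivy}: 40 + 51 = 91
  {Orwell} + {Quarry, Juniper, Alder, Oak, Ivy}: 24 + 59 = 83
  {Quarry, Orwell} + {Juniper, Alder, Oak, Ivy}: 54 + 50 = 104
  {Juniper} + {Quarry, Orwell, Alder, Oak, Ivy}: 10 + 58 = 68
  {Quarry, Juniper} + {Orwell, Alder, Oak, Ivy}: 40 + 50 = 90
  {Orwell, Juniper} + {Quarry, Alder, Oak, Ivy}: 31 + 58 = 89
  … (31 splits in total)
Best: vehicle 1 Denton → Juniper → Denton = 10; vehicle 2 Denton → Alder → Oak → Quarry → Orwell → Ivy → Denton = 58; combined 68.

Minimum combined distance: 68 km.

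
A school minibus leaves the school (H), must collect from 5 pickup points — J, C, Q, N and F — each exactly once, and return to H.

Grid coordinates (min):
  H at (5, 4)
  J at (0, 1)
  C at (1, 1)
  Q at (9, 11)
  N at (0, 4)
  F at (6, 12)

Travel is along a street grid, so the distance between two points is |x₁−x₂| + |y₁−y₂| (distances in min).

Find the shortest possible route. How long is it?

With 5 stops there are 5!/2 = 60 distinct round trips (a route and its reverse cost the same).
H-J-C-Q-N-F-H: 8+1+18+16+14+9 = 66
H-J-C-Q-F-N-H: 8+1+18+4+14+5 = 50
H-J-C-N-Q-F-H: 8+1+4+16+4+9 = 42
H-J-C-N-F-Q-H: 8+1+4+14+4+11 = 42
H-J-C-F-Q-N-H: 8+1+16+4+16+5 = 50
H-J-C-F-N-Q-H: 8+1+16+14+16+11 = 66
H-J-Q-C-N-F-H: 8+19+18+4+14+9 = 72
H-J-Q-C-F-N-H: 8+19+18+16+14+5 = 80
H-J-Q-N-C-F-H: 8+19+16+4+16+9 = 72
H-J-Q-N-F-C-H: 8+19+16+14+16+7 = 80
H-J-Q-F-C-N-H: 8+19+4+16+4+5 = 56
H-J-Q-F-N-C-H: 8+19+4+14+4+7 = 56
H-J-N-C-Q-F-H: 8+3+4+18+4+9 = 46
H-J-N-C-F-Q-H: 8+3+4+16+4+11 = 46
… (46 more)
H-C-J-N-Q-F-H: 7+1+3+16+4+9 = 40  ← best
The minimum is 40.
One optimal route: H → C → J → N → Q → F → H (or its reverse).

Shortest round trip = 40 min.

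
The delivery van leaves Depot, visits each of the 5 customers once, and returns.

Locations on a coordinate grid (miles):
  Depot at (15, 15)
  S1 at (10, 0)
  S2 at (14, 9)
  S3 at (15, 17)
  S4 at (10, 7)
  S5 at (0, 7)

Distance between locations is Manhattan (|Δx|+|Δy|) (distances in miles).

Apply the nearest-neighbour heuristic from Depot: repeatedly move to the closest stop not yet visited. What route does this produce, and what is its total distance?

From Depot: distances to unvisited — S3=2, S2=7, S4=13, S1=20, S5=23. Nearest is S3 (2).
From S3: distances to unvisited — S2=9, S4=15, S1=22, S5=25. Nearest is S2 (9).
From S2: distances to unvisited — S4=6, S1=13, S5=16. Nearest is S4 (6).
From S4: distances to unvisited — S1=7, S5=10. Nearest is S1 (7).
From S1: distances to unvisited — S5=17. Nearest is S5 (17).
Return S5→Depot: 23.
Total = 2 + 9 + 6 + 7 + 17 + 23 = 64.

Nearest-neighbour total = 64 miles; route Depot → S3 → S2 → S4 → S1 → S5 → Depot.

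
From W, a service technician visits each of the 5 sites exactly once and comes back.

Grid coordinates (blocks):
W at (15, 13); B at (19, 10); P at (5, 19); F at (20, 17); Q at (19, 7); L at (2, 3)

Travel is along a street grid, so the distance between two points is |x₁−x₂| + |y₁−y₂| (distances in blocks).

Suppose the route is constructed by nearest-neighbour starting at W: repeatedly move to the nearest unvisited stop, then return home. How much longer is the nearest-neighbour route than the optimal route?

From W: B=7, F=9, Q=10, P=16, L=23 → choose B (7).
From B: Q=3, F=8, P=23, L=24 → choose Q (3).
From Q: F=11, L=21, P=26 → choose F (11).
From F: P=17, L=32 → choose P (17).
From P: L=19 → choose L (19).
NN route W → B → Q → F → P → L → W costs 80.
Optimal: W → B → Q → L → P → F → W costs 76 (by enumerating all 60 distinct tours).
Excess = 80 − 76 = 4.

Excess over optimum: 4 blocks.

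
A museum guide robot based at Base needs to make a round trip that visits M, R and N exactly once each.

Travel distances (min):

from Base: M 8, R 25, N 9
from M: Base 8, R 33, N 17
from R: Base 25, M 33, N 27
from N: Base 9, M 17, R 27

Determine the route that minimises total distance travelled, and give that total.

77 min — the shortest possible round trip.

With 3 stops there are 3!/2 = 3 distinct round trips (a route and its reverse cost the same).
Base→M→R→N→Base: 8+33+27+9 = 77
Base→M→N→R→Base: 8+17+27+25 = 77
Base→R→M→N→Base: 25+33+17+9 = 84
The minimum is 77.
One optimal route: Base → M → R → N → Base (or its reverse).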